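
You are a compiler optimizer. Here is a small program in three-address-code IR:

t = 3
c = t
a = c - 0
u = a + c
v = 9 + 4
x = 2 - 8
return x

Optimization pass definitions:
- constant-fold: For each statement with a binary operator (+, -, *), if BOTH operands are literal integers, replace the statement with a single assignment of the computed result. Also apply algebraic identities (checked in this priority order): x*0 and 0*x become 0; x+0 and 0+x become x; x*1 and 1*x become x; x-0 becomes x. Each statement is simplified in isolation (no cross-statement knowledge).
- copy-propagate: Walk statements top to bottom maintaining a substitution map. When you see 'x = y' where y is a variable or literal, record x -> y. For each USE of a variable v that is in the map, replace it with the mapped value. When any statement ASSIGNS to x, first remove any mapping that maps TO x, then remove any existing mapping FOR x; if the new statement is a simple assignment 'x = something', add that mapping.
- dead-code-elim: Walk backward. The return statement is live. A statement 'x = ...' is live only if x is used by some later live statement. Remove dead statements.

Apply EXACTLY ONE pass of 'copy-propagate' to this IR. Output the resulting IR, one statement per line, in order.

Answer: t = 3
c = 3
a = 3 - 0
u = a + 3
v = 9 + 4
x = 2 - 8
return x

Derivation:
Applying copy-propagate statement-by-statement:
  [1] t = 3  (unchanged)
  [2] c = t  -> c = 3
  [3] a = c - 0  -> a = 3 - 0
  [4] u = a + c  -> u = a + 3
  [5] v = 9 + 4  (unchanged)
  [6] x = 2 - 8  (unchanged)
  [7] return x  (unchanged)
Result (7 stmts):
  t = 3
  c = 3
  a = 3 - 0
  u = a + 3
  v = 9 + 4
  x = 2 - 8
  return x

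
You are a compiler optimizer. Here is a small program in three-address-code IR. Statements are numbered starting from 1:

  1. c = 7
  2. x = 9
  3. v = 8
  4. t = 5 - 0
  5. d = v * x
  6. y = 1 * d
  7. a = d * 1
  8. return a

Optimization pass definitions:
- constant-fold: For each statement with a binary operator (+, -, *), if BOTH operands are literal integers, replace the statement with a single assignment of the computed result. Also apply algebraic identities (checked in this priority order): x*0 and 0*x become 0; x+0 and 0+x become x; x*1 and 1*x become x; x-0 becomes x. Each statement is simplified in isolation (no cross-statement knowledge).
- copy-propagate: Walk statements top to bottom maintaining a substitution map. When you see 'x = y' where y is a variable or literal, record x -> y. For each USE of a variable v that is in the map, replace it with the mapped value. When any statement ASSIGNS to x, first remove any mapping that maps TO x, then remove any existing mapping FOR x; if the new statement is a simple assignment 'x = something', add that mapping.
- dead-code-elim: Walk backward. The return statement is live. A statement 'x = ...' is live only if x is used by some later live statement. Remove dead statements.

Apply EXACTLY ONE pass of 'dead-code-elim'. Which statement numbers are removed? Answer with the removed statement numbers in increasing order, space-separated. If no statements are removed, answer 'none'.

Answer: 1 4 6

Derivation:
Backward liveness scan:
Stmt 1 'c = 7': DEAD (c not in live set [])
Stmt 2 'x = 9': KEEP (x is live); live-in = []
Stmt 3 'v = 8': KEEP (v is live); live-in = ['x']
Stmt 4 't = 5 - 0': DEAD (t not in live set ['v', 'x'])
Stmt 5 'd = v * x': KEEP (d is live); live-in = ['v', 'x']
Stmt 6 'y = 1 * d': DEAD (y not in live set ['d'])
Stmt 7 'a = d * 1': KEEP (a is live); live-in = ['d']
Stmt 8 'return a': KEEP (return); live-in = ['a']
Removed statement numbers: [1, 4, 6]
Surviving IR:
  x = 9
  v = 8
  d = v * x
  a = d * 1
  return a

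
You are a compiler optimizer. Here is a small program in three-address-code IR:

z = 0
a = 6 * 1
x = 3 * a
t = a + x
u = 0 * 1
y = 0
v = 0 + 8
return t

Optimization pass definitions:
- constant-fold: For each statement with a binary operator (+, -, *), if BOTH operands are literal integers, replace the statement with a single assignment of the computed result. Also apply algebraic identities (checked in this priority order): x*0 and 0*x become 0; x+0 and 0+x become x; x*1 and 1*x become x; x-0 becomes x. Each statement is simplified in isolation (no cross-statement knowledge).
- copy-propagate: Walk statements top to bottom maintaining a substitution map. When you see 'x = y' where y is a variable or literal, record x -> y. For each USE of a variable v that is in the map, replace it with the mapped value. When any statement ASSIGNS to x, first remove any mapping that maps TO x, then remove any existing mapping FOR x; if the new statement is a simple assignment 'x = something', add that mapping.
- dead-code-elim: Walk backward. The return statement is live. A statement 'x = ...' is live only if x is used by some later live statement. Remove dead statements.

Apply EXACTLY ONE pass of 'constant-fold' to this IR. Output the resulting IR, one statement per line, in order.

Answer: z = 0
a = 6
x = 3 * a
t = a + x
u = 0
y = 0
v = 8
return t

Derivation:
Applying constant-fold statement-by-statement:
  [1] z = 0  (unchanged)
  [2] a = 6 * 1  -> a = 6
  [3] x = 3 * a  (unchanged)
  [4] t = a + x  (unchanged)
  [5] u = 0 * 1  -> u = 0
  [6] y = 0  (unchanged)
  [7] v = 0 + 8  -> v = 8
  [8] return t  (unchanged)
Result (8 stmts):
  z = 0
  a = 6
  x = 3 * a
  t = a + x
  u = 0
  y = 0
  v = 8
  return t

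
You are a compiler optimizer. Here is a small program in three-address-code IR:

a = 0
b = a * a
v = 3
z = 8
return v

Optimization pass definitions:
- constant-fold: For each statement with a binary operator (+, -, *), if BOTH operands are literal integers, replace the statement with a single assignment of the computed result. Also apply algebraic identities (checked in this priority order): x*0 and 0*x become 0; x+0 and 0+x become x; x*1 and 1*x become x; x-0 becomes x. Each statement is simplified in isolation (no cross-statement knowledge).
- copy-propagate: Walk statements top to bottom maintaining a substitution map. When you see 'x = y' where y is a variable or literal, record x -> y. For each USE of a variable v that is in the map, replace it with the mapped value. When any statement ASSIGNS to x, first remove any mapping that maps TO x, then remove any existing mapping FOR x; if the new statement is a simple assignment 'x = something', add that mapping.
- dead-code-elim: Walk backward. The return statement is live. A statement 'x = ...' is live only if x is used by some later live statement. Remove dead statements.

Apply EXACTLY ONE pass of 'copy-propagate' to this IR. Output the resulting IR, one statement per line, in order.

Applying copy-propagate statement-by-statement:
  [1] a = 0  (unchanged)
  [2] b = a * a  -> b = 0 * 0
  [3] v = 3  (unchanged)
  [4] z = 8  (unchanged)
  [5] return v  -> return 3
Result (5 stmts):
  a = 0
  b = 0 * 0
  v = 3
  z = 8
  return 3

Answer: a = 0
b = 0 * 0
v = 3
z = 8
return 3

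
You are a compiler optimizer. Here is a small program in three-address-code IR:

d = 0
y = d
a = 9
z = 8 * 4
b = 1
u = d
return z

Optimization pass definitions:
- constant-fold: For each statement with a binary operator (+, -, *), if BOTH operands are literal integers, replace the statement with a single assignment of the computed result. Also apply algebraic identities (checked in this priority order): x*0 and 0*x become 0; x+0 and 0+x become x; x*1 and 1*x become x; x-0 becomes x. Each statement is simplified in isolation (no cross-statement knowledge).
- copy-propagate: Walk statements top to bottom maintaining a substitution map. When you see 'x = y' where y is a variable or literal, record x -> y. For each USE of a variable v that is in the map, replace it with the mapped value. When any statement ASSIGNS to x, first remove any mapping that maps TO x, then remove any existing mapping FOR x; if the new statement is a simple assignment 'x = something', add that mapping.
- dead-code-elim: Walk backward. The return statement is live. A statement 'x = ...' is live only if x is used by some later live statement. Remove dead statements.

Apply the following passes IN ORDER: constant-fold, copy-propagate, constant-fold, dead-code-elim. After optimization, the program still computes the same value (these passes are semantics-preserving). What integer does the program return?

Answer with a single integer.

Answer: 32

Derivation:
Initial IR:
  d = 0
  y = d
  a = 9
  z = 8 * 4
  b = 1
  u = d
  return z
After constant-fold (7 stmts):
  d = 0
  y = d
  a = 9
  z = 32
  b = 1
  u = d
  return z
After copy-propagate (7 stmts):
  d = 0
  y = 0
  a = 9
  z = 32
  b = 1
  u = 0
  return 32
After constant-fold (7 stmts):
  d = 0
  y = 0
  a = 9
  z = 32
  b = 1
  u = 0
  return 32
After dead-code-elim (1 stmts):
  return 32
Evaluate:
  d = 0  =>  d = 0
  y = d  =>  y = 0
  a = 9  =>  a = 9
  z = 8 * 4  =>  z = 32
  b = 1  =>  b = 1
  u = d  =>  u = 0
  return z = 32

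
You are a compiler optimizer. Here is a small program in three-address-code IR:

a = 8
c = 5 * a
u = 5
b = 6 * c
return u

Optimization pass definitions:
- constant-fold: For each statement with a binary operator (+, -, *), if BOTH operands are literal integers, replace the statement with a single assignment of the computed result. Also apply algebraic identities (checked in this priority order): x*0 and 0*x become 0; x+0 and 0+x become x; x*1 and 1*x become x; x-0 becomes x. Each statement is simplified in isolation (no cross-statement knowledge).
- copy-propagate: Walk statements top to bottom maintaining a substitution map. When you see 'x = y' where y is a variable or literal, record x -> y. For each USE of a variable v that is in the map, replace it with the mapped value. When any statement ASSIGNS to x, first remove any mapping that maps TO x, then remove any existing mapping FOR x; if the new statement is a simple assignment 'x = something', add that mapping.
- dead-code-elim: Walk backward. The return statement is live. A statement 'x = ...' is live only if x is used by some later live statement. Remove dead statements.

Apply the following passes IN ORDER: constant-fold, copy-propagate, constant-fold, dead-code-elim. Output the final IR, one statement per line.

Initial IR:
  a = 8
  c = 5 * a
  u = 5
  b = 6 * c
  return u
After constant-fold (5 stmts):
  a = 8
  c = 5 * a
  u = 5
  b = 6 * c
  return u
After copy-propagate (5 stmts):
  a = 8
  c = 5 * 8
  u = 5
  b = 6 * c
  return 5
After constant-fold (5 stmts):
  a = 8
  c = 40
  u = 5
  b = 6 * c
  return 5
After dead-code-elim (1 stmts):
  return 5

Answer: return 5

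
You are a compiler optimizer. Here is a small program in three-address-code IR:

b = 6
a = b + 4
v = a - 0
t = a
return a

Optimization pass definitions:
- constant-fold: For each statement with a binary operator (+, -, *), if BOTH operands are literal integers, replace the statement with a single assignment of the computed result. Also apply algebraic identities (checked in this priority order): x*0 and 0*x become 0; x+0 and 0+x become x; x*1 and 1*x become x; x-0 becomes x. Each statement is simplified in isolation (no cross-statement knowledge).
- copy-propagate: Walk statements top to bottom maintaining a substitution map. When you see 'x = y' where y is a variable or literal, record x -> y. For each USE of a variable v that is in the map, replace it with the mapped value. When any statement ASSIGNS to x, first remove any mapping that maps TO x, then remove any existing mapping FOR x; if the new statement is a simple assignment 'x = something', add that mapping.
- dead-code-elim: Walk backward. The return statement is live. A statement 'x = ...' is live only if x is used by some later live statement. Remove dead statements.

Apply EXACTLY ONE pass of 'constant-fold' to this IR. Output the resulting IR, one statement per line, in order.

Applying constant-fold statement-by-statement:
  [1] b = 6  (unchanged)
  [2] a = b + 4  (unchanged)
  [3] v = a - 0  -> v = a
  [4] t = a  (unchanged)
  [5] return a  (unchanged)
Result (5 stmts):
  b = 6
  a = b + 4
  v = a
  t = a
  return a

Answer: b = 6
a = b + 4
v = a
t = a
return a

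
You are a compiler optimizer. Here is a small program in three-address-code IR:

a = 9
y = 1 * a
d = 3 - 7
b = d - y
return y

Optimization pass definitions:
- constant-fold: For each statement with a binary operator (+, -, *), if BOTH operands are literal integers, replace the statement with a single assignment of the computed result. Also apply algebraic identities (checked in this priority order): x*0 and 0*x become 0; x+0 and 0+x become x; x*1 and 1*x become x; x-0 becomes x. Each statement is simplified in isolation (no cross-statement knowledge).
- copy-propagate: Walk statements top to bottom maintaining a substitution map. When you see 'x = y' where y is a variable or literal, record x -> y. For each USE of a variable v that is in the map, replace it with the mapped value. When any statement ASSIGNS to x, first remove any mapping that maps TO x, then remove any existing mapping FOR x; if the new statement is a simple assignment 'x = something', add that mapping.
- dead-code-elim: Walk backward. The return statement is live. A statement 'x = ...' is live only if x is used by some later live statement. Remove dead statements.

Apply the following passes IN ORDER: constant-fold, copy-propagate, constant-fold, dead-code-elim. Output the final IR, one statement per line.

Answer: return 9

Derivation:
Initial IR:
  a = 9
  y = 1 * a
  d = 3 - 7
  b = d - y
  return y
After constant-fold (5 stmts):
  a = 9
  y = a
  d = -4
  b = d - y
  return y
After copy-propagate (5 stmts):
  a = 9
  y = 9
  d = -4
  b = -4 - 9
  return 9
After constant-fold (5 stmts):
  a = 9
  y = 9
  d = -4
  b = -13
  return 9
After dead-code-elim (1 stmts):
  return 9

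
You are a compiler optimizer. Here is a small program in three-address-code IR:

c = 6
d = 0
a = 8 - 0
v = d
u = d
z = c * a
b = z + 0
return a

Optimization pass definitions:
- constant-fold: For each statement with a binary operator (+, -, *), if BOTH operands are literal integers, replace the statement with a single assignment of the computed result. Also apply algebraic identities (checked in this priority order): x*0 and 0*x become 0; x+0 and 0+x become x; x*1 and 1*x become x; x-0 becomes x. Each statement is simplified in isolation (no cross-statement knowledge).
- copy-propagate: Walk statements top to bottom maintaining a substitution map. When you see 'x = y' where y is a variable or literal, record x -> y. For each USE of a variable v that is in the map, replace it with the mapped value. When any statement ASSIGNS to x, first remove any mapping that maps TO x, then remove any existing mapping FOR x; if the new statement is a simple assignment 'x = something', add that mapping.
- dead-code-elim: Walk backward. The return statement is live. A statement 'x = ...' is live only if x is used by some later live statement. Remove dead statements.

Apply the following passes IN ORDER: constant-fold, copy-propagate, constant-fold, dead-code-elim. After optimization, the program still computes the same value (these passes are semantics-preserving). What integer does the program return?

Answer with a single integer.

Initial IR:
  c = 6
  d = 0
  a = 8 - 0
  v = d
  u = d
  z = c * a
  b = z + 0
  return a
After constant-fold (8 stmts):
  c = 6
  d = 0
  a = 8
  v = d
  u = d
  z = c * a
  b = z
  return a
After copy-propagate (8 stmts):
  c = 6
  d = 0
  a = 8
  v = 0
  u = 0
  z = 6 * 8
  b = z
  return 8
After constant-fold (8 stmts):
  c = 6
  d = 0
  a = 8
  v = 0
  u = 0
  z = 48
  b = z
  return 8
After dead-code-elim (1 stmts):
  return 8
Evaluate:
  c = 6  =>  c = 6
  d = 0  =>  d = 0
  a = 8 - 0  =>  a = 8
  v = d  =>  v = 0
  u = d  =>  u = 0
  z = c * a  =>  z = 48
  b = z + 0  =>  b = 48
  return a = 8

Answer: 8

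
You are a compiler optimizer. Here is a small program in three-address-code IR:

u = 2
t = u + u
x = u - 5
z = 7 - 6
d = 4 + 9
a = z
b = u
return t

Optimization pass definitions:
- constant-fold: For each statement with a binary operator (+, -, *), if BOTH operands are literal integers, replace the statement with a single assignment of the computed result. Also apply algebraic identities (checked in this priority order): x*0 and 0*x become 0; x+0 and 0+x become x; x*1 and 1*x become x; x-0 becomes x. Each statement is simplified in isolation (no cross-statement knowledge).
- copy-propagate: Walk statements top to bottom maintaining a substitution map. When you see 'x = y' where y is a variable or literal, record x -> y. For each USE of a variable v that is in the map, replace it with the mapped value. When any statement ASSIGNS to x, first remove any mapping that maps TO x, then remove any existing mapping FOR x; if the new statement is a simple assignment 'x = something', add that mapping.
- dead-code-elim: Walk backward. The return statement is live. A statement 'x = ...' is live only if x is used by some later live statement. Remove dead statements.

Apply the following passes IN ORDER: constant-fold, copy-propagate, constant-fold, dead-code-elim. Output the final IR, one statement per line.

Initial IR:
  u = 2
  t = u + u
  x = u - 5
  z = 7 - 6
  d = 4 + 9
  a = z
  b = u
  return t
After constant-fold (8 stmts):
  u = 2
  t = u + u
  x = u - 5
  z = 1
  d = 13
  a = z
  b = u
  return t
After copy-propagate (8 stmts):
  u = 2
  t = 2 + 2
  x = 2 - 5
  z = 1
  d = 13
  a = 1
  b = 2
  return t
After constant-fold (8 stmts):
  u = 2
  t = 4
  x = -3
  z = 1
  d = 13
  a = 1
  b = 2
  return t
After dead-code-elim (2 stmts):
  t = 4
  return t

Answer: t = 4
return t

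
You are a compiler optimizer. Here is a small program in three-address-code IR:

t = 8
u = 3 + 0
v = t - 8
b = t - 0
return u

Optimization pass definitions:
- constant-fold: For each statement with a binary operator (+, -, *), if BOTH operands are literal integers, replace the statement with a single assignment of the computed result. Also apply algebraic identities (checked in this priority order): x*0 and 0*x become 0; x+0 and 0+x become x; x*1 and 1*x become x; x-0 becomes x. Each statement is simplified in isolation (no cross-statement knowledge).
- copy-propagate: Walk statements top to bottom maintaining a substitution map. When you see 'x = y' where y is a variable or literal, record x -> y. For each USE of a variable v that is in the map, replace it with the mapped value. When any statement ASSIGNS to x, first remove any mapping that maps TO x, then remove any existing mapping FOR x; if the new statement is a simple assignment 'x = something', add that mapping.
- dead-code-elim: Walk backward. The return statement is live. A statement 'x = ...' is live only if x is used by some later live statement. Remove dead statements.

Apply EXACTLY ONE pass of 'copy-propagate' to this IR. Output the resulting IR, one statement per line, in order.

Applying copy-propagate statement-by-statement:
  [1] t = 8  (unchanged)
  [2] u = 3 + 0  (unchanged)
  [3] v = t - 8  -> v = 8 - 8
  [4] b = t - 0  -> b = 8 - 0
  [5] return u  (unchanged)
Result (5 stmts):
  t = 8
  u = 3 + 0
  v = 8 - 8
  b = 8 - 0
  return u

Answer: t = 8
u = 3 + 0
v = 8 - 8
b = 8 - 0
return u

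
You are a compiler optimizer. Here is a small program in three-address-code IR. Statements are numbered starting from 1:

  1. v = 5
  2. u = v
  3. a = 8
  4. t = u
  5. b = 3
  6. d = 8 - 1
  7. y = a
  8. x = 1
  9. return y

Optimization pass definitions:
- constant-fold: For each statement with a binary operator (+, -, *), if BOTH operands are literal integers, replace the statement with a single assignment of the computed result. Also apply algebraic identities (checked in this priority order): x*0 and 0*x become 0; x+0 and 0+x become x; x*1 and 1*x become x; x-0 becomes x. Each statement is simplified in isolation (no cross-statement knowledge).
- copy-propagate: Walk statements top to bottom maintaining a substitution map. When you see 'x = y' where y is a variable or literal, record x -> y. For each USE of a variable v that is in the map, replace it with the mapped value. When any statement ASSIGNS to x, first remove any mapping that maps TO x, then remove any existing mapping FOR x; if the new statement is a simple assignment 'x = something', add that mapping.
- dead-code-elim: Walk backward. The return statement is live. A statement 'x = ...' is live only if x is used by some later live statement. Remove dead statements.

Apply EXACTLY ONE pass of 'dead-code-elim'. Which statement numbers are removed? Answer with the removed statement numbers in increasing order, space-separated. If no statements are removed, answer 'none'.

Backward liveness scan:
Stmt 1 'v = 5': DEAD (v not in live set [])
Stmt 2 'u = v': DEAD (u not in live set [])
Stmt 3 'a = 8': KEEP (a is live); live-in = []
Stmt 4 't = u': DEAD (t not in live set ['a'])
Stmt 5 'b = 3': DEAD (b not in live set ['a'])
Stmt 6 'd = 8 - 1': DEAD (d not in live set ['a'])
Stmt 7 'y = a': KEEP (y is live); live-in = ['a']
Stmt 8 'x = 1': DEAD (x not in live set ['y'])
Stmt 9 'return y': KEEP (return); live-in = ['y']
Removed statement numbers: [1, 2, 4, 5, 6, 8]
Surviving IR:
  a = 8
  y = a
  return y

Answer: 1 2 4 5 6 8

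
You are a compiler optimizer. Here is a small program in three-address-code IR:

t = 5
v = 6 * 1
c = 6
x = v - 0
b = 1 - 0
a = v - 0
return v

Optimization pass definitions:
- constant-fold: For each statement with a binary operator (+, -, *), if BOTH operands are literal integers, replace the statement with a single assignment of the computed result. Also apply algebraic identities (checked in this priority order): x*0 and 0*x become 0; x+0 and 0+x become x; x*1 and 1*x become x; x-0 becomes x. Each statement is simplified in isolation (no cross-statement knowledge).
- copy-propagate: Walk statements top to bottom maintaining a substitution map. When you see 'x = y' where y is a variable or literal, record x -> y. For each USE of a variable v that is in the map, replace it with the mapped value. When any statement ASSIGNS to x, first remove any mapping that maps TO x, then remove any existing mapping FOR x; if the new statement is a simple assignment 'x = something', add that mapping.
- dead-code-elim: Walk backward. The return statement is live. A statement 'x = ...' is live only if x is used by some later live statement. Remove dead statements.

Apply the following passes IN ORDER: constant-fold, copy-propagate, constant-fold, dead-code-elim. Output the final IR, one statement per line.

Answer: return 6

Derivation:
Initial IR:
  t = 5
  v = 6 * 1
  c = 6
  x = v - 0
  b = 1 - 0
  a = v - 0
  return v
After constant-fold (7 stmts):
  t = 5
  v = 6
  c = 6
  x = v
  b = 1
  a = v
  return v
After copy-propagate (7 stmts):
  t = 5
  v = 6
  c = 6
  x = 6
  b = 1
  a = 6
  return 6
After constant-fold (7 stmts):
  t = 5
  v = 6
  c = 6
  x = 6
  b = 1
  a = 6
  return 6
After dead-code-elim (1 stmts):
  return 6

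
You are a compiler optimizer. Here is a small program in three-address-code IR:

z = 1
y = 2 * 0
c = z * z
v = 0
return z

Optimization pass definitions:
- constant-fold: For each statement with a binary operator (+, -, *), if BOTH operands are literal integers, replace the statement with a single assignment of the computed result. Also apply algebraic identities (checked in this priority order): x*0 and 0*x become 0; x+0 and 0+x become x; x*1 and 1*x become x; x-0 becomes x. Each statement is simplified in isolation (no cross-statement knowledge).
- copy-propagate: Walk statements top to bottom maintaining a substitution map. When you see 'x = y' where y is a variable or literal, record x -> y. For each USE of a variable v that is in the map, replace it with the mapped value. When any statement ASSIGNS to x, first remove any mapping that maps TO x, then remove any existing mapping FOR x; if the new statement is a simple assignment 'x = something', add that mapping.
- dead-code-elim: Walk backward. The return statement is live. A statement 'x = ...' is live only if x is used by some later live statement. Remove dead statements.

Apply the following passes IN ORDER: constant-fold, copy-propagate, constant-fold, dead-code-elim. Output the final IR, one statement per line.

Answer: return 1

Derivation:
Initial IR:
  z = 1
  y = 2 * 0
  c = z * z
  v = 0
  return z
After constant-fold (5 stmts):
  z = 1
  y = 0
  c = z * z
  v = 0
  return z
After copy-propagate (5 stmts):
  z = 1
  y = 0
  c = 1 * 1
  v = 0
  return 1
After constant-fold (5 stmts):
  z = 1
  y = 0
  c = 1
  v = 0
  return 1
After dead-code-elim (1 stmts):
  return 1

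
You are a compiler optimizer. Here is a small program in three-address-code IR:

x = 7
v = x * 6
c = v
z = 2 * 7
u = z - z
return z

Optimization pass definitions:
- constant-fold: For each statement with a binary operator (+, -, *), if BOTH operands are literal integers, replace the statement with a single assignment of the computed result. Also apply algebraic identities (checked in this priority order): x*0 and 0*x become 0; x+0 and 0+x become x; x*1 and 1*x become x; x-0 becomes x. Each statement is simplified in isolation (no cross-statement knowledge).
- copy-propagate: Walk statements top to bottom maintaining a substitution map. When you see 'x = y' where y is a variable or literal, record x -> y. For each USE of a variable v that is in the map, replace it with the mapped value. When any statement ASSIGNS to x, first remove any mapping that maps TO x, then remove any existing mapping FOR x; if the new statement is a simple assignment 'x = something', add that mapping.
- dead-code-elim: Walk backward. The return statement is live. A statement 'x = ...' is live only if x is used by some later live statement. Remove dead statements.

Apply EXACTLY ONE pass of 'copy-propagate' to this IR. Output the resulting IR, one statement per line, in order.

Applying copy-propagate statement-by-statement:
  [1] x = 7  (unchanged)
  [2] v = x * 6  -> v = 7 * 6
  [3] c = v  (unchanged)
  [4] z = 2 * 7  (unchanged)
  [5] u = z - z  (unchanged)
  [6] return z  (unchanged)
Result (6 stmts):
  x = 7
  v = 7 * 6
  c = v
  z = 2 * 7
  u = z - z
  return z

Answer: x = 7
v = 7 * 6
c = v
z = 2 * 7
u = z - z
return z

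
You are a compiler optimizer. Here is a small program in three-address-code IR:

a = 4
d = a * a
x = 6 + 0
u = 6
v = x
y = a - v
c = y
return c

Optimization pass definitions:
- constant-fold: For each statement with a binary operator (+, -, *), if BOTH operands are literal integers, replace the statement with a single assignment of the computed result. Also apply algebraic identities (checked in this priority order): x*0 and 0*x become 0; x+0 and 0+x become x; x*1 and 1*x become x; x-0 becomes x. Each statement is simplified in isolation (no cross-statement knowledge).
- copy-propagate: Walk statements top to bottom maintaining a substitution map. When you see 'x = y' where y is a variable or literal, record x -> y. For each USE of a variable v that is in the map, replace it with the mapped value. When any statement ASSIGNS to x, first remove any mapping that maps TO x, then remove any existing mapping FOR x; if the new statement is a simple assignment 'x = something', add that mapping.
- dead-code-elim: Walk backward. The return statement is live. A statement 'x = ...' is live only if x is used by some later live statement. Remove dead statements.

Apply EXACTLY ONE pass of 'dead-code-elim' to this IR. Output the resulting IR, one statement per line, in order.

Applying dead-code-elim statement-by-statement:
  [8] return c  -> KEEP (return); live=['c']
  [7] c = y  -> KEEP; live=['y']
  [6] y = a - v  -> KEEP; live=['a', 'v']
  [5] v = x  -> KEEP; live=['a', 'x']
  [4] u = 6  -> DEAD (u not live)
  [3] x = 6 + 0  -> KEEP; live=['a']
  [2] d = a * a  -> DEAD (d not live)
  [1] a = 4  -> KEEP; live=[]
Result (6 stmts):
  a = 4
  x = 6 + 0
  v = x
  y = a - v
  c = y
  return c

Answer: a = 4
x = 6 + 0
v = x
y = a - v
c = y
return c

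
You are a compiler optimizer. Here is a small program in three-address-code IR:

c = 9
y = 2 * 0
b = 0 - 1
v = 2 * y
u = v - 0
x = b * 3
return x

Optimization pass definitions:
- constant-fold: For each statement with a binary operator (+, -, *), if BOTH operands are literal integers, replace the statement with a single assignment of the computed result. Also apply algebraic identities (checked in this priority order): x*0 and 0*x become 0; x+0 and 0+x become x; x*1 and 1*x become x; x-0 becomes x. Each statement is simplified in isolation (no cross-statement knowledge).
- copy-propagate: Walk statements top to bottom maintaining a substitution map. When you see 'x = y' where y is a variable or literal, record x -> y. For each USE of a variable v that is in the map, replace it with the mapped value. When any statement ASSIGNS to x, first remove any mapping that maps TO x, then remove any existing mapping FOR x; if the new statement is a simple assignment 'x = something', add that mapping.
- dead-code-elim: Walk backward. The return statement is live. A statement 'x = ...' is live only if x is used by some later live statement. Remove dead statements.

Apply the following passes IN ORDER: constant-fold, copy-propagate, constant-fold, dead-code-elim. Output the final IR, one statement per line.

Initial IR:
  c = 9
  y = 2 * 0
  b = 0 - 1
  v = 2 * y
  u = v - 0
  x = b * 3
  return x
After constant-fold (7 stmts):
  c = 9
  y = 0
  b = -1
  v = 2 * y
  u = v
  x = b * 3
  return x
After copy-propagate (7 stmts):
  c = 9
  y = 0
  b = -1
  v = 2 * 0
  u = v
  x = -1 * 3
  return x
After constant-fold (7 stmts):
  c = 9
  y = 0
  b = -1
  v = 0
  u = v
  x = -3
  return x
After dead-code-elim (2 stmts):
  x = -3
  return x

Answer: x = -3
return x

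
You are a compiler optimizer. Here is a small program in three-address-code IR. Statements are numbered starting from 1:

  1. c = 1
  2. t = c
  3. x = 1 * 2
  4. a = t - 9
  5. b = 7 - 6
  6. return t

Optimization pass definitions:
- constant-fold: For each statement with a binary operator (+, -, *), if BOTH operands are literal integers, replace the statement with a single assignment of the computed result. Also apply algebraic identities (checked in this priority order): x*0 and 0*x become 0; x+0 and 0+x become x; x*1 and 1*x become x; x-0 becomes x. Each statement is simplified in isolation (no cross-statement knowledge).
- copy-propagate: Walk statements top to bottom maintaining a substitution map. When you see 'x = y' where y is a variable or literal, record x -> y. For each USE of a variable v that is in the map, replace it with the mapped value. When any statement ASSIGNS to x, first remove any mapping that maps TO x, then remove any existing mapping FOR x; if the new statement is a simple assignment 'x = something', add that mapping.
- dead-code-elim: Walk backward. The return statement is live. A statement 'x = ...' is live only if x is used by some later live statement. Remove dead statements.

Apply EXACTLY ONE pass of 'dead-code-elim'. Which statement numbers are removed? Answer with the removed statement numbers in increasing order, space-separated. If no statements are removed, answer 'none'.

Answer: 3 4 5

Derivation:
Backward liveness scan:
Stmt 1 'c = 1': KEEP (c is live); live-in = []
Stmt 2 't = c': KEEP (t is live); live-in = ['c']
Stmt 3 'x = 1 * 2': DEAD (x not in live set ['t'])
Stmt 4 'a = t - 9': DEAD (a not in live set ['t'])
Stmt 5 'b = 7 - 6': DEAD (b not in live set ['t'])
Stmt 6 'return t': KEEP (return); live-in = ['t']
Removed statement numbers: [3, 4, 5]
Surviving IR:
  c = 1
  t = c
  return t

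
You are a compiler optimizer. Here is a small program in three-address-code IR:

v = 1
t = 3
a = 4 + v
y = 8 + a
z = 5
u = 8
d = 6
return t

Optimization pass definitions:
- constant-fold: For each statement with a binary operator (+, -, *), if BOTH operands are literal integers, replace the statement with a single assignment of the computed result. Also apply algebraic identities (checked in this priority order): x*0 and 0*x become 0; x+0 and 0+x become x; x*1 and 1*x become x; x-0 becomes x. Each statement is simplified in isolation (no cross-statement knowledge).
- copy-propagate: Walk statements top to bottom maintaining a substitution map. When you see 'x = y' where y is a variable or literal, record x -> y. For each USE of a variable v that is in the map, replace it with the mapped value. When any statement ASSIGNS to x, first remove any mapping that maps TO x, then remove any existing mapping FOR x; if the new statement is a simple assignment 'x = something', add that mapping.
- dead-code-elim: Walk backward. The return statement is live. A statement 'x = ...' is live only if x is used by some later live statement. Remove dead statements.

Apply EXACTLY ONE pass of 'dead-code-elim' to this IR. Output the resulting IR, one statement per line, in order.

Applying dead-code-elim statement-by-statement:
  [8] return t  -> KEEP (return); live=['t']
  [7] d = 6  -> DEAD (d not live)
  [6] u = 8  -> DEAD (u not live)
  [5] z = 5  -> DEAD (z not live)
  [4] y = 8 + a  -> DEAD (y not live)
  [3] a = 4 + v  -> DEAD (a not live)
  [2] t = 3  -> KEEP; live=[]
  [1] v = 1  -> DEAD (v not live)
Result (2 stmts):
  t = 3
  return t

Answer: t = 3
return t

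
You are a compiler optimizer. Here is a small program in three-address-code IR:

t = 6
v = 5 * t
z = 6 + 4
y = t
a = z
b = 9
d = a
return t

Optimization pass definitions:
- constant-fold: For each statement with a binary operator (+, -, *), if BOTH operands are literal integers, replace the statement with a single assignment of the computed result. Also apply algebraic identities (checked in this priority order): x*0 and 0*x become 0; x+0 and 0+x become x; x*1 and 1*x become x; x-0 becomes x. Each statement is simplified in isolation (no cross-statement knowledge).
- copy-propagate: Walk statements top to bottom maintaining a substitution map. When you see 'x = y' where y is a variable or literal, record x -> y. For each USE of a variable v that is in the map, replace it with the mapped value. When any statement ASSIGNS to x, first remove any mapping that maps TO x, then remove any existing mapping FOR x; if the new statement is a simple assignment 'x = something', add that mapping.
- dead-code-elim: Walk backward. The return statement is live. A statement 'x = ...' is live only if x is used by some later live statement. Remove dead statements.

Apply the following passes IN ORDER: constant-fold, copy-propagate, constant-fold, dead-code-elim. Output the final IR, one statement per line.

Initial IR:
  t = 6
  v = 5 * t
  z = 6 + 4
  y = t
  a = z
  b = 9
  d = a
  return t
After constant-fold (8 stmts):
  t = 6
  v = 5 * t
  z = 10
  y = t
  a = z
  b = 9
  d = a
  return t
After copy-propagate (8 stmts):
  t = 6
  v = 5 * 6
  z = 10
  y = 6
  a = 10
  b = 9
  d = 10
  return 6
After constant-fold (8 stmts):
  t = 6
  v = 30
  z = 10
  y = 6
  a = 10
  b = 9
  d = 10
  return 6
After dead-code-elim (1 stmts):
  return 6

Answer: return 6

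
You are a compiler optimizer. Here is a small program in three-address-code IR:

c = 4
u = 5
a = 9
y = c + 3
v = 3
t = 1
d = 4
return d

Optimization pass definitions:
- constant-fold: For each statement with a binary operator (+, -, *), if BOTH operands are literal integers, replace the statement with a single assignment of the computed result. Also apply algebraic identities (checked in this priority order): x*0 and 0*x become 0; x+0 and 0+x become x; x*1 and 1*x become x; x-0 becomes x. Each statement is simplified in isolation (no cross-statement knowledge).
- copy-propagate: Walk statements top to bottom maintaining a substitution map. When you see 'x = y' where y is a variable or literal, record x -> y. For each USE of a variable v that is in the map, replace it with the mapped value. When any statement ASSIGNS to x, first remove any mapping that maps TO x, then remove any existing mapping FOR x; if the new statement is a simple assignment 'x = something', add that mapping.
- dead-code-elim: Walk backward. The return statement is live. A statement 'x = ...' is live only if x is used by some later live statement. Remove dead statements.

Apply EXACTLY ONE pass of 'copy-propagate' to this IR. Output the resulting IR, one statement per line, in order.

Answer: c = 4
u = 5
a = 9
y = 4 + 3
v = 3
t = 1
d = 4
return 4

Derivation:
Applying copy-propagate statement-by-statement:
  [1] c = 4  (unchanged)
  [2] u = 5  (unchanged)
  [3] a = 9  (unchanged)
  [4] y = c + 3  -> y = 4 + 3
  [5] v = 3  (unchanged)
  [6] t = 1  (unchanged)
  [7] d = 4  (unchanged)
  [8] return d  -> return 4
Result (8 stmts):
  c = 4
  u = 5
  a = 9
  y = 4 + 3
  v = 3
  t = 1
  d = 4
  return 4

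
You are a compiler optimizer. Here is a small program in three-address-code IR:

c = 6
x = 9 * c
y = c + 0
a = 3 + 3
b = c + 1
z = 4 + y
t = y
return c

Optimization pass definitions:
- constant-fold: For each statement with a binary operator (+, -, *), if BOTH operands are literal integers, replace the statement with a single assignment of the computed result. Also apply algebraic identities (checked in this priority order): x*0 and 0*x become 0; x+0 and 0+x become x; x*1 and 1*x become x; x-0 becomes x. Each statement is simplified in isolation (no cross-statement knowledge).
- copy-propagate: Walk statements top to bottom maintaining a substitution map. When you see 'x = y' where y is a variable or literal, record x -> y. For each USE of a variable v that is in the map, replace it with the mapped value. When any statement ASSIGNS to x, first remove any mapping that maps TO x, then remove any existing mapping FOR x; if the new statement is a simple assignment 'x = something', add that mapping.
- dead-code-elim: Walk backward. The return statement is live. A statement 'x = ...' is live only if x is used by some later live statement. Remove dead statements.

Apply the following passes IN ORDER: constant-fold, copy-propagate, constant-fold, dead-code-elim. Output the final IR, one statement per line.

Answer: return 6

Derivation:
Initial IR:
  c = 6
  x = 9 * c
  y = c + 0
  a = 3 + 3
  b = c + 1
  z = 4 + y
  t = y
  return c
After constant-fold (8 stmts):
  c = 6
  x = 9 * c
  y = c
  a = 6
  b = c + 1
  z = 4 + y
  t = y
  return c
After copy-propagate (8 stmts):
  c = 6
  x = 9 * 6
  y = 6
  a = 6
  b = 6 + 1
  z = 4 + 6
  t = 6
  return 6
After constant-fold (8 stmts):
  c = 6
  x = 54
  y = 6
  a = 6
  b = 7
  z = 10
  t = 6
  return 6
After dead-code-elim (1 stmts):
  return 6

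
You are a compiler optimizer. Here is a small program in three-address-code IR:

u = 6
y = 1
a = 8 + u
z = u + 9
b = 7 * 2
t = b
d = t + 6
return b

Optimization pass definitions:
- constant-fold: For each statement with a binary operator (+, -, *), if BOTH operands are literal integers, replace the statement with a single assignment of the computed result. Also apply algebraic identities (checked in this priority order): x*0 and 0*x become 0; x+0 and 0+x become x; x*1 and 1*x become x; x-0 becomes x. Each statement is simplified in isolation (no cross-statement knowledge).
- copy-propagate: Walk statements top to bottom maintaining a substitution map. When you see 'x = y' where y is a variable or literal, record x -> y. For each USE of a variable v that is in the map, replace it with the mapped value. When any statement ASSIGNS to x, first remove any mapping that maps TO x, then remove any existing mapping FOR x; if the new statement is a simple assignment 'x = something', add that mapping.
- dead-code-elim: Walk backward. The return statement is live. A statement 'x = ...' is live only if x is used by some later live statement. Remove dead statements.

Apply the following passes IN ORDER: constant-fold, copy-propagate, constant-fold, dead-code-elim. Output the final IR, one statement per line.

Initial IR:
  u = 6
  y = 1
  a = 8 + u
  z = u + 9
  b = 7 * 2
  t = b
  d = t + 6
  return b
After constant-fold (8 stmts):
  u = 6
  y = 1
  a = 8 + u
  z = u + 9
  b = 14
  t = b
  d = t + 6
  return b
After copy-propagate (8 stmts):
  u = 6
  y = 1
  a = 8 + 6
  z = 6 + 9
  b = 14
  t = 14
  d = 14 + 6
  return 14
After constant-fold (8 stmts):
  u = 6
  y = 1
  a = 14
  z = 15
  b = 14
  t = 14
  d = 20
  return 14
After dead-code-elim (1 stmts):
  return 14

Answer: return 14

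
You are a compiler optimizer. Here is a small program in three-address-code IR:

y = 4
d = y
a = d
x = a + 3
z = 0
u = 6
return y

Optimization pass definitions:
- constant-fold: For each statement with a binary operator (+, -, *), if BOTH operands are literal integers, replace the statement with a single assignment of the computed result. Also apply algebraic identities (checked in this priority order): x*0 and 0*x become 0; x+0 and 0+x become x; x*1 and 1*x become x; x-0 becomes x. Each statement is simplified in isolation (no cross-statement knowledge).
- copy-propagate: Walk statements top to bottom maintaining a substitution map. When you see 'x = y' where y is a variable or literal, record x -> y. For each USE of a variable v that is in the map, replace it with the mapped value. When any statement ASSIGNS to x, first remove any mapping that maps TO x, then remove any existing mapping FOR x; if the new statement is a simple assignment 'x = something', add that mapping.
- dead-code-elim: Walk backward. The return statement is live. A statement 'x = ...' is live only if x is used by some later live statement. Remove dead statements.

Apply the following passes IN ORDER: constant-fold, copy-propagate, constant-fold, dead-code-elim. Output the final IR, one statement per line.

Answer: return 4

Derivation:
Initial IR:
  y = 4
  d = y
  a = d
  x = a + 3
  z = 0
  u = 6
  return y
After constant-fold (7 stmts):
  y = 4
  d = y
  a = d
  x = a + 3
  z = 0
  u = 6
  return y
After copy-propagate (7 stmts):
  y = 4
  d = 4
  a = 4
  x = 4 + 3
  z = 0
  u = 6
  return 4
After constant-fold (7 stmts):
  y = 4
  d = 4
  a = 4
  x = 7
  z = 0
  u = 6
  return 4
After dead-code-elim (1 stmts):
  return 4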